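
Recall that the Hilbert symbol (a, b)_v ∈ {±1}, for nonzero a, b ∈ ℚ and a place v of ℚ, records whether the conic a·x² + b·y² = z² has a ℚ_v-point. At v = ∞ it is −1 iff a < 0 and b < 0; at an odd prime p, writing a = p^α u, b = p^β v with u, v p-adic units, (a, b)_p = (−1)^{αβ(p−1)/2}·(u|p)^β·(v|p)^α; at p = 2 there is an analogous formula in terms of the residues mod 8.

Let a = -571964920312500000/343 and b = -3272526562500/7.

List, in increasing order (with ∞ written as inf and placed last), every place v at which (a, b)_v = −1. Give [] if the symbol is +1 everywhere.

(a, b) ≡ (-15470, -119) mod (ℚ^×)²; places V = {2, 3, 5, 7, 11, 13, 17, ∞}.
(a,b)_3: α=4, u≡1; β=6, v≡1 (mod 3); (1|3)=+1, (1|3)=+1; sign (−1)^0·+1^6·+1^4 = +1.
(a,b)_5: α=11, u≡4; β=8, v≡1 (mod 5); (4|5)=+1, (1|5)=+1; sign (−1)^0·+1^8·+1^11 = +1.
(a,b)_13: α=3, u≡2; β=2, v≡7 (mod 13); (2|13)=-1, (7|13)=-1; sign (−1)^0·-1^2·-1^3 = -1.
(a,b)_11: α=2, u≡7; β=0, v≡2 (mod 11); (7|11)=-1, (2|11)=-1; sign (−1)^0·-1^0·-1^2 = +1.
(a,b)_∞: sgn(-15470)=−, sgn(-119)=−, so -1.
(a,b)_7: α=-3, u≡1; β=-1, v≡1 (mod 7); (1|7)=+1, (1|7)=+1; sign (−1)^1·+1^-1·+1^-3 = -1.
(a,b)_17: α=1, u≡9; β=1, v≡6 (mod 17); (9|17)=+1, (6|17)=-1; sign (−1)^0·+1^1·-1^1 = -1.
(a,b)_2: α=5, β=2; u≡1, v≡1 (mod 8); ε(u)ε(v)=0·0, αω(v)=5·0, βω(u)=2·0; sum ≡ 0  ⇒  +1.
(-15470, -119 / ℚ) ramifies at {7, 13, 17, ∞}: a division algebra.

[7, 13, 17, inf]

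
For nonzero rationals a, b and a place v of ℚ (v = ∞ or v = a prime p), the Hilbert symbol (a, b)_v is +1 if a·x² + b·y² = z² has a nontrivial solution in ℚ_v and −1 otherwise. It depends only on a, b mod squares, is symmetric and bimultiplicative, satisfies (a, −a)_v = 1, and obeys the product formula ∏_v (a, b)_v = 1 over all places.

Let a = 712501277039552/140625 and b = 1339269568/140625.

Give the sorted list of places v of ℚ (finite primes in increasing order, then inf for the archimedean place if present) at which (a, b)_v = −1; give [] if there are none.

[2, 7, 17, 23]

Mod squares: a ≡ 1508087, b ≡ 7. Check v ∈ {∞, 2, 3, 5, 7, 11, 13, 17, 19, 23, 29}.
v=23: a=23^1·(≡14), b=23^0·(≡5) mod 23; (14|23)=-1, (5|23)=-1; (−1)^{1·0·11}·(-1)^0·(-1)^1 = -1.
v=3: a=3^-2·(≡2), b=3^-2·(≡1) mod 3; (2|3)=-1, (1|3)=+1; (−1)^{-2·-2·1}·(-1)^-2·(+1)^-2 = +1.
v=∞: 1508087 > 0 and 7 > 0  ⇒  (a,b)_∞ = +1.
v=7: a=7^1·(≡1), b=7^3·(≡2) mod 7; (1|7)=+1, (2|7)=+1; (−1)^{1·3·3}·(+1)^3·(+1)^1 = -1.
v=11: a=11^2·(≡1), b=11^0·(≡10) mod 11; (1|11)=+1, (10|11)=-1; (−1)^{2·0·5}·(+1)^0·(-1)^2 = +1.
v=29: a=29^1·(≡4), b=29^0·(≡9) mod 29; (4|29)=+1, (9|29)=+1; (−1)^{1·0·14}·(+1)^0·(+1)^1 = +1.
v=19: a=19^3·(≡14), b=19^2·(≡4) mod 19; (14|19)=-1, (4|19)=+1; (−1)^{3·2·9}·(-1)^2·(+1)^3 = +1.
v=13: a=13^2·(≡1), b=13^2·(≡7) mod 13; (1|13)=+1, (7|13)=-1; (−1)^{2·2·6}·(+1)^2·(-1)^2 = +1.
v=5: a=5^-6·(≡3), b=5^-6·(≡2) mod 5; (3|5)=-1, (2|5)=-1; (−1)^{-6·-6·2}·(-1)^-6·(-1)^-6 = +1.
v=17: a=17^1·(≡7), b=17^0·(≡14) mod 17; (7|17)=-1, (14|17)=-1; (−1)^{1·0·8}·(-1)^0·(-1)^1 = -1.
v=2: v_2(a)=6, v_2(b)=6; units ≡ 7, 7 (mod 8); ε·ε+αω+βω = 1·1+6·0+6·0 ≡ 1  ⇒  (a,b)_2 = -1.
Ram(1508087, 7) = {2, 7, 17, 23}; no ℚ_2-point on the conic.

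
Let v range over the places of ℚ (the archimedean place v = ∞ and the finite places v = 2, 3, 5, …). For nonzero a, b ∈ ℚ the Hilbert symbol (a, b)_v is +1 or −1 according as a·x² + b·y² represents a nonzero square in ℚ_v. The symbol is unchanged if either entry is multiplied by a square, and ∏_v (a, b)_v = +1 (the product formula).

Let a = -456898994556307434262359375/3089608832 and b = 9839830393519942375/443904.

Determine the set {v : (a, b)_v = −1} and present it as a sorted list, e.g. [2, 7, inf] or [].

[2, 3, 5, 7]

(a, b) ≡ (-37758, 26970) mod (ℚ^×)²; places V = {2, 3, 5, 7, 17, 19, 23, 29, 31, ∞}.
(a,b)_23: α=4, u≡4; β=4, v≡20 (mod 23); (4|23)=+1, (20|23)=-1; sign (−1)^0·+1^4·-1^4 = +1.
(a,b)_7: α=7, u≡5; β=4, v≡5 (mod 7); (5|7)=-1, (5|7)=-1; sign (−1)^0·-1^4·-1^7 = -1.
(a,b)_5: α=6, u≡2; β=3, v≡1 (mod 5); (2|5)=-1, (1|5)=+1; sign (−1)^0·-1^3·+1^6 = -1.
(a,b)_3: α=1, u≡2; β=-1, v≡2 (mod 3); (2|3)=-1, (2|3)=-1; sign (−1)^1·-1^-1·-1^1 = -1.
(a,b)_17: α=-6, u≡16; β=-2, v≡15 (mod 17); (16|17)=+1, (15|17)=+1; sign (−1)^0·+1^-2·+1^-6 = +1.
(a,b)_31: α=1, u≡11; β=1, v≡10 (mod 31); (11|31)=-1, (10|31)=+1; sign (−1)^1·-1^1·+1^1 = +1.
(a,b)_∞: sgn(-37758)=−, sgn(26970)=+, so +1.
(a,b)_2: α=-7, β=-9; u≡1, v≡5 (mod 8); ε(u)ε(v)=0·0, αω(v)=-7·1, βω(u)=-9·0; sum ≡ 1  ⇒  -1.
(a,b)_19: α=6, u≡14; β=4, v≡5 (mod 19); (14|19)=-1, (5|19)=+1; sign (−1)^0·-1^4·+1^6 = +1.
(a,b)_29: α=1, u≡14; β=1, v≡12 (mod 29); (14|29)=-1, (12|29)=-1; sign (−1)^0·-1^1·-1^1 = +1.
Ram(-37758, 26970) = {2, 3, 5, 7}; no ℚ_2-point on the conic.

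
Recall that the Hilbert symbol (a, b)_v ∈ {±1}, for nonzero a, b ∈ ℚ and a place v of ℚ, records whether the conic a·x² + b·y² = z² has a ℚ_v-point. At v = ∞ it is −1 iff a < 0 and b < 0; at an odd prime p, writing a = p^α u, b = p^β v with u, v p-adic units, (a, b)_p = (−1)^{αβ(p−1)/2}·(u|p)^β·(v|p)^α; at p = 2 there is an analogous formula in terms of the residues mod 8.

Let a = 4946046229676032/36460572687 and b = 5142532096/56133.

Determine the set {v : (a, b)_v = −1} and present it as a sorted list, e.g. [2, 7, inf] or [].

Mod squares: a ≡ 676039, b ≡ 572033. Check v ∈ {∞, 2, 3, 7, 11, 13, 17, 19, 23}.
v=23: a=23^1·(≡5), b=23^1·(≡3) mod 23; (5|23)=-1, (3|23)=+1; (−1)^{1·1·11}·(-1)^1·(+1)^1 = +1.
v=17: a=17^3·(≡16), b=17^1·(≡5) mod 17; (16|17)=+1, (5|17)=-1; (−1)^{3·1·8}·(+1)^1·(-1)^3 = -1.
v=7: a=7^-1·(≡5), b=7^-1·(≡4) mod 7; (5|7)=-1, (4|7)=+1; (−1)^{-1·-1·3}·(-1)^-1·(+1)^-1 = +1.
v=∞: 676039 > 0 and 572033 > 0  ⇒  (a,b)_∞ = +1.
v=2: v_2(a)=20, v_2(b)=12; units ≡ 7, 1 (mod 8); ε·ε+αω+βω = 1·0+20·0+12·0 ≡ 0  ⇒  (a,b)_2 = +1.
v=11: a=11^-2·(≡3), b=11^-1·(≡2) mod 11; (3|11)=+1, (2|11)=-1; (−1)^{-2·-1·5}·(+1)^-1·(-1)^-2 = +1.
v=13: a=13^3·(≡1), b=13^2·(≡7) mod 13; (1|13)=+1, (7|13)=-1; (−1)^{3·2·6}·(+1)^2·(-1)^3 = -1.
v=3: a=3^-16·(≡1), b=3^-6·(≡2) mod 3; (1|3)=+1, (2|3)=-1; (−1)^{-16·-6·1}·(+1)^-6·(-1)^-16 = +1.
v=19: a=19^1·(≡18), b=19^1·(≡17) mod 19; (18|19)=-1, (17|19)=+1; (−1)^{1·1·9}·(-1)^1·(+1)^1 = +1.
Ram(676039, 572033) = {13, 17}; no ℚ_13-point on the conic.

[13, 17]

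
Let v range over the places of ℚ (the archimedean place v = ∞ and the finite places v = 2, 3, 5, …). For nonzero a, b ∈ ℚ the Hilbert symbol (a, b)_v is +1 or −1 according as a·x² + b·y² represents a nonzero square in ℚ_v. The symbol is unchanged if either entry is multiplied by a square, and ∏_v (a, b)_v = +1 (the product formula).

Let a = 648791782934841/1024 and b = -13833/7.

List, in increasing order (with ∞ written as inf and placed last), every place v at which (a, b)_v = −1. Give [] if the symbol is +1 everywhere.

[13, 19, 37, 53]

(a, b) ≡ (3390569, -10759) mod (ℚ^×)²; places V = {2, 3, 7, 13, 19, 29, 37, 53, ∞}.
(a,b)_2: α=-10, β=0; u≡1, v≡1 (mod 8); ε(u)ε(v)=0·0, αω(v)=-10·0, βω(u)=0·0; sum ≡ 0  ⇒  +1.
(a,b)_∞: sgn(3390569)=+, sgn(-10759)=−, so +1.
(a,b)_19: α=1, u≡8; β=0, v≡8 (mod 19); (8|19)=-1, (8|19)=-1; sign (−1)^0·-1^0·-1^1 = -1.
(a,b)_13: α=1, u≡2; β=0, v≡11 (mod 13); (2|13)=-1, (11|13)=-1; sign (−1)^0·-1^0·-1^1 = -1.
(a,b)_3: α=4, u≡2; β=2, v≡2 (mod 3); (2|3)=-1, (2|3)=-1; sign (−1)^0·-1^2·-1^4 = +1.
(a,b)_37: α=1, u≡25; β=0, v≡6 (mod 37); (25|37)=+1, (6|37)=-1; sign (−1)^0·+1^0·-1^1 = -1.
(a,b)_53: α=3, u≡5; β=1, v≡46 (mod 53); (5|53)=-1, (46|53)=+1; sign (−1)^0·-1^1·+1^3 = -1.
(a,b)_29: α=2, u≡23; β=1, v≡23 (mod 29); (23|29)=+1, (23|29)=+1; sign (−1)^0·+1^1·+1^2 = +1.
(a,b)_7: α=1, u≡1; β=-1, v≡6 (mod 7); (1|7)=+1, (6|7)=-1; sign (−1)^1·+1^-1·-1^1 = +1.
|Ram(3390569, -10759)| = 4, even; anisotropic at {13, 19, 37, 53}.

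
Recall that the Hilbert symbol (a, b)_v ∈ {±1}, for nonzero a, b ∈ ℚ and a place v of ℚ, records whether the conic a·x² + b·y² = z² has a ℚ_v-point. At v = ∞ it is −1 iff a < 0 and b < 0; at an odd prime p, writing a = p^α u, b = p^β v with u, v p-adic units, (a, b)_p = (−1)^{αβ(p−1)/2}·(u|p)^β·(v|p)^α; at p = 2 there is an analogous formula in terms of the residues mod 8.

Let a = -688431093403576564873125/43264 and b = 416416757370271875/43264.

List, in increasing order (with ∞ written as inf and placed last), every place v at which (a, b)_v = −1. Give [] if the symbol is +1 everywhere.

Mod squares: a ≡ -543837, b ≡ 36662115. Check v ∈ {∞, 2, 3, 5, 7, 13, 17, 19, 23, 29, 47}.
v=47: a=47^1·(≡22), b=47^1·(≡13) mod 47; (22|47)=-1, (13|47)=-1; (−1)^{1·1·23}·(-1)^1·(-1)^1 = -1.
v=19: a=19^1·(≡12), b=19^1·(≡13) mod 19; (12|19)=-1, (13|19)=-1; (−1)^{1·1·9}·(-1)^1·(-1)^1 = -1.
v=17: a=17^2·(≡7), b=17^1·(≡15) mod 17; (7|17)=-1, (15|17)=+1; (−1)^{2·1·8}·(-1)^1·(+1)^2 = -1.
v=29: a=29^3·(≡14), b=29^2·(≡6) mod 29; (14|29)=-1, (6|29)=+1; (−1)^{3·2·14}·(-1)^2·(+1)^3 = +1.
v=5: a=5^4·(≡2), b=5^5·(≡3) mod 5; (2|5)=-1, (3|5)=-1; (−1)^{4·5·2}·(-1)^5·(-1)^4 = -1.
v=7: a=7^5·(≡2), b=7^5·(≡3) mod 7; (2|7)=+1, (3|7)=-1; (−1)^{5·5·3}·(+1)^5·(-1)^5 = +1.
v=2: v_2(a)=-8, v_2(b)=-8; units ≡ 3, 3 (mod 8); ε·ε+αω+βω = 1·1+-8·1+-8·1 ≡ 1  ⇒  (a,b)_2 = -1.
v=∞: -543837 < 0 and 36662115 > 0  ⇒  (a,b)_∞ = +1.
v=13: a=13^-2·(≡2), b=13^-2·(≡1) mod 13; (2|13)=-1, (1|13)=+1; (−1)^{-2·-2·6}·(-1)^-2·(+1)^-2 = +1.
v=23: a=23^2·(≡17), b=23^1·(≡16) mod 23; (17|23)=-1, (16|23)=+1; (−1)^{2·1·11}·(-1)^1·(+1)^2 = -1.
v=3: a=3^9·(≡2), b=3^3·(≡1) mod 3; (2|3)=-1, (1|3)=+1; (−1)^{9·3·1}·(-1)^3·(+1)^9 = +1.
Ram(-543837, 36662115) = {2, 5, 17, 19, 23, 47}; no ℚ_2-point on the conic.

[2, 5, 17, 19, 23, 47]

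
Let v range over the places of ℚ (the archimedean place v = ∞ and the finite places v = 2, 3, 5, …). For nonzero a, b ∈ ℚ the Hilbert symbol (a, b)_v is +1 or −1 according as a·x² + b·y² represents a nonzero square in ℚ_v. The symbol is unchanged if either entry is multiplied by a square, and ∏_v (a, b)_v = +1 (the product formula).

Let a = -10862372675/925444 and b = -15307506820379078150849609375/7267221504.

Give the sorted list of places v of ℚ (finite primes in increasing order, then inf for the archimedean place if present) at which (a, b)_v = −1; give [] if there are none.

(a, b) ≡ (-203, -23) mod (ℚ^×)²; places V = {2, 3, 5, 7, 11, 13, 19, 23, 29, 37, ∞}.
(a,b)_7: α=3, u≡5; β=6, v≡3 (mod 7); (5|7)=-1, (3|7)=-1; sign (−1)^0·-1^6·-1^3 = -1.
(a,b)_3: α=0, u≡1; β=-4, v≡1 (mod 3); (1|3)=+1, (1|3)=+1; sign (−1)^0·+1^-4·+1^0 = +1.
(a,b)_37: α=-2, u≡19; β=-2, v≡5 (mod 37); (19|37)=-1, (5|37)=-1; sign (−1)^0·-1^-2·-1^-2 = +1.
(a,b)_5: α=2, u≡2; β=10, v≡2 (mod 5); (2|5)=-1, (2|5)=-1; sign (−1)^0·-1^10·-1^2 = +1.
(a,b)_23: α=0, u≡6; β=1, v≡20 (mod 23); (6|23)=+1, (20|23)=-1; sign (−1)^0·+1^1·-1^0 = +1.
(a,b)_11: α=2, u≡6; β=4, v≡7 (mod 11); (6|11)=-1, (7|11)=-1; sign (−1)^0·-1^4·-1^2 = +1.
(a,b)_2: α=-2, β=-16; u≡5, v≡1 (mod 8); ε(u)ε(v)=0·0, αω(v)=-2·0, βω(u)=-16·1; sum ≡ 0  ⇒  +1.
(a,b)_13: α=-2, u≡5; β=0, v≡1 (mod 13); (5|13)=-1, (1|13)=+1; sign (−1)^0·-1^0·+1^-2 = +1.
(a,b)_29: α=1, u≡6; β=2, v≡13 (mod 29); (6|29)=+1, (13|29)=+1; sign (−1)^0·+1^2·+1^1 = +1.
(a,b)_∞: sgn(-203)=−, sgn(-23)=−, so -1.
(a,b)_19: α=2, u≡5; β=6, v≡13 (mod 19); (5|19)=+1, (13|19)=-1; sign (−1)^0·+1^6·-1^2 = +1.
|Ram(-203, -23)| = 2, even; anisotropic at {7, ∞}.

[7, inf]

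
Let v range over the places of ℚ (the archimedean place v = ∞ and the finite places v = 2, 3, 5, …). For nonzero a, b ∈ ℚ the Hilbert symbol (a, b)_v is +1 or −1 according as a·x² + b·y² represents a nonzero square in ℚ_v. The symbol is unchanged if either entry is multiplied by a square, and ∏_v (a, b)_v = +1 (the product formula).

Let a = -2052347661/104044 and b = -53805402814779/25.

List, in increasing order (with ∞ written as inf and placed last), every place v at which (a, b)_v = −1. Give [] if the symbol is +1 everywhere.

[17, inf]

Mod squares: a ≡ -88711, b ≡ -24597419. Check v ∈ {∞, 2, 3, 5, 7, 11, 13, 17, 19, 23, 29, 37, 43}.
v=37: a=37^-2·(≡24), b=37^0·(≡25) mod 37; (24|37)=-1, (25|37)=+1; (−1)^{-2·0·18}·(-1)^0·(+1)^-2 = +1.
v=7: a=7^1·(≡2), b=7^1·(≡6) mod 7; (2|7)=+1, (6|7)=-1; (−1)^{1·1·3}·(+1)^1·(-1)^1 = +1.
v=17: a=17^2·(≡12), b=17^3·(≡7) mod 17; (12|17)=-1, (7|17)=-1; (−1)^{2·3·8}·(-1)^3·(-1)^2 = -1.
v=43: a=43^0·(≡1), b=43^1·(≡26) mod 43; (1|43)=+1, (26|43)=-1; (−1)^{0·1·21}·(+1)^1·(-1)^0 = +1.
v=13: a=13^2·(≡10), b=13^0·(≡5) mod 13; (10|13)=+1, (5|13)=-1; (−1)^{2·0·6}·(+1)^0·(-1)^2 = +1.
v=5: a=5^0·(≡1), b=5^-2·(≡1) mod 5; (1|5)=+1, (1|5)=+1; (−1)^{0·-2·2}·(+1)^-2·(+1)^0 = +1.
v=11: a=11^0·(≡9), b=11^1·(≡6) mod 11; (9|11)=+1, (6|11)=-1; (−1)^{0·1·5}·(+1)^1·(-1)^0 = +1.
v=∞: -88711 < 0 and -24597419 < 0  ⇒  (a,b)_∞ = -1.
v=2: v_2(a)=-2, v_2(b)=0; units ≡ 1, 5 (mod 8); ε·ε+αω+βω = 0·0+-2·1+0·0 ≡ 0  ⇒  (a,b)_2 = +1.
v=3: a=3^2·(≡2), b=3^2·(≡1) mod 3; (2|3)=-1, (1|3)=+1; (−1)^{2·2·1}·(-1)^2·(+1)^2 = +1.
v=23: a=23^1·(≡15), b=23^1·(≡13) mod 23; (15|23)=-1, (13|23)=+1; (−1)^{1·1·11}·(-1)^1·(+1)^1 = +1.
v=19: a=19^-1·(≡5), b=19^1·(≡3) mod 19; (5|19)=+1, (3|19)=-1; (−1)^{-1·1·9}·(+1)^1·(-1)^-1 = +1.
v=29: a=29^1·(≡3), b=29^2·(≡9) mod 29; (3|29)=-1, (9|29)=+1; (−1)^{1·2·14}·(-1)^2·(+1)^1 = +1.
|Ram(-88711, -24597419)| = 2, even; anisotropic at {17, ∞}.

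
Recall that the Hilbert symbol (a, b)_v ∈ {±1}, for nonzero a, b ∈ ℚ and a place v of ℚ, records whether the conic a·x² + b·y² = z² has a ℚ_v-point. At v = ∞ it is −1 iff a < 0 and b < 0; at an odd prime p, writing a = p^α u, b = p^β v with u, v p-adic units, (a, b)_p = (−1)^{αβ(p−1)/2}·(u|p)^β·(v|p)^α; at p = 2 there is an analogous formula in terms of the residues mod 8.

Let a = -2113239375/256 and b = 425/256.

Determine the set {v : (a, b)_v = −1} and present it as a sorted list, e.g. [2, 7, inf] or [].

[]

(a, b) ≡ (-247, 17) mod (ℚ^×)²; places V = {2, 3, 5, 13, 17, 19, ∞}.
(a,b)_13: α=3, u≡11; β=0, v≡1 (mod 13); (11|13)=-1, (1|13)=+1; sign (−1)^0·-1^0·+1^3 = +1.
(a,b)_5: α=4, u≡2; β=2, v≡2 (mod 5); (2|5)=-1, (2|5)=-1; sign (−1)^0·-1^2·-1^4 = +1.
(a,b)_19: α=1, u≡7; β=0, v≡5 (mod 19); (7|19)=+1, (5|19)=+1; sign (−1)^0·+1^0·+1^1 = +1.
(a,b)_3: α=4, u≡2; β=0, v≡2 (mod 3); (2|3)=-1, (2|3)=-1; sign (−1)^0·-1^0·-1^4 = +1.
(a,b)_∞: sgn(-247)=−, sgn(17)=+, so +1.
(a,b)_17: α=0, u≡8; β=1, v≡8 (mod 17); (8|17)=+1, (8|17)=+1; sign (−1)^0·+1^1·+1^0 = +1.
(a,b)_2: α=-8, β=-8; u≡1, v≡1 (mod 8); ε(u)ε(v)=0·0, αω(v)=-8·0, βω(u)=-8·0; sum ≡ 0  ⇒  +1.
Ram(a, b) = ∅: the form -247·x² + 17·y² − z² is isotropic over every ℚ_v, so by Hasse–Minkowski it is isotropic over ℚ.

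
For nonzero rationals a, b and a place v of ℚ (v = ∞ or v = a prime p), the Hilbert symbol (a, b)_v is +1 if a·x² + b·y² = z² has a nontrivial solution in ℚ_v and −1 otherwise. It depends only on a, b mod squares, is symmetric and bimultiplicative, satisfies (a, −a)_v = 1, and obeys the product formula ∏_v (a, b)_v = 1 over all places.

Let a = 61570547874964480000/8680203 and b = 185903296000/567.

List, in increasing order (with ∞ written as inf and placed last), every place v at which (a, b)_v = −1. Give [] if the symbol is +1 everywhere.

(a, b) ≡ (25806, 1330) mod (ℚ^×)²; places V = {2, 3, 5, 7, 11, 17, 19, 23, ∞}.
(a,b)_5: α=4, u≡1; β=3, v≡4 (mod 5); (1|5)=+1, (4|5)=+1; sign (−1)^0·+1^3·+1^4 = +1.
(a,b)_2: α=13, β=9; u≡7, v≡1 (mod 8); ε(u)ε(v)=1·0, αω(v)=13·0, βω(u)=9·0; sum ≡ 0  ⇒  +1.
(a,b)_19: α=2, u≡5; β=1, v≡13 (mod 19); (5|19)=+1, (13|19)=-1; sign (−1)^0·+1^1·-1^2 = +1.
(a,b)_11: α=5, u≡4; β=0, v≡8 (mod 11); (4|11)=+1, (8|11)=-1; sign (−1)^0·+1^0·-1^5 = -1.
(a,b)_3: α=-11, u≡1; β=-4, v≡1 (mod 3); (1|3)=+1, (1|3)=+1; sign (−1)^0·+1^-4·+1^-11 = +1.
(a,b)_∞: sgn(25806)=+, sgn(1330)=+, so +1.
(a,b)_17: α=1, u≡5; β=2, v≡8 (mod 17); (5|17)=-1, (8|17)=+1; sign (−1)^0·-1^2·+1^1 = +1.
(a,b)_23: α=3, u≡16; β=2, v≡22 (mod 23); (16|23)=+1, (22|23)=-1; sign (−1)^0·+1^2·-1^3 = -1.
(a,b)_7: α=-2, u≡1; β=-1, v≡4 (mod 7); (1|7)=+1, (4|7)=+1; sign (−1)^0·+1^-1·+1^-2 = +1.
Ram(25806, 1330) = {11, 23}; no ℚ_11-point on the conic.

[11, 23]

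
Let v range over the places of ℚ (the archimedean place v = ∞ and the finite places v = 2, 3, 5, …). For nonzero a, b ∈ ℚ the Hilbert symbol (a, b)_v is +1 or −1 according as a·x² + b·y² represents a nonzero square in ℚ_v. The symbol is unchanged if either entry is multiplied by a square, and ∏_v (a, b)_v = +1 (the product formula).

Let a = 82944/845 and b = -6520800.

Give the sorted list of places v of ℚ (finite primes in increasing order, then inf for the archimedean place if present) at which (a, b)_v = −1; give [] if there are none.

[2, 3, 5, 13]

Mod squares: a ≡ 5, b ≡ -16302. Check v ∈ {∞, 2, 3, 5, 11, 13, 19}.
v=5: a=5^-1·(≡1), b=5^2·(≡3) mod 5; (1|5)=+1, (3|5)=-1; (−1)^{-1·2·2}·(+1)^2·(-1)^-1 = -1.
v=3: a=3^4·(≡2), b=3^1·(≡2) mod 3; (2|3)=-1, (2|3)=-1; (−1)^{4·1·1}·(-1)^1·(-1)^4 = -1.
v=19: a=19^0·(≡1), b=19^1·(≡16) mod 19; (1|19)=+1, (16|19)=+1; (−1)^{0·1·9}·(+1)^1·(+1)^0 = +1.
v=∞: 5 > 0 and -16302 < 0  ⇒  (a,b)_∞ = +1.
v=13: a=13^-2·(≡6), b=13^1·(≡5) mod 13; (6|13)=-1, (5|13)=-1; (−1)^{-2·1·6}·(-1)^1·(-1)^-2 = -1.
v=11: a=11^0·(≡9), b=11^1·(≡1) mod 11; (9|11)=+1, (1|11)=+1; (−1)^{0·1·5}·(+1)^1·(+1)^0 = +1.
v=2: v_2(a)=10, v_2(b)=5; units ≡ 5, 1 (mod 8); ε·ε+αω+βω = 0·0+10·0+5·1 ≡ 1  ⇒  (a,b)_2 = -1.
(5, -16302 / ℚ) ramifies at {2, 3, 5, 13}: a division algebra.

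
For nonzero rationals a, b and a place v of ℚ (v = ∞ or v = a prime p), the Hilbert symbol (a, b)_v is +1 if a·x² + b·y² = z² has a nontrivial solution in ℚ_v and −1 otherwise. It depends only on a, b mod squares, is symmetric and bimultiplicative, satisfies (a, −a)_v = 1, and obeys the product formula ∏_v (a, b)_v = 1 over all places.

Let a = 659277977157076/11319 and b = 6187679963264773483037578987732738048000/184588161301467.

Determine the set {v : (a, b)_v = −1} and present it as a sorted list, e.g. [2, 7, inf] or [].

[2, 31]

Mod squares: a ≡ 136059, b ≡ 256215. Check v ∈ {∞, 2, 3, 5, 7, 11, 17, 19, 29, 31, 37}.
v=17: a=17^2·(≡1), b=17^4·(≡8) mod 17; (1|17)=+1, (8|17)=+1; (−1)^{2·4·8}·(+1)^4·(+1)^2 = +1.
v=7: a=7^-3·(≡5), b=7^-8·(≡4) mod 7; (5|7)=-1, (4|7)=+1; (−1)^{-3·-8·3}·(-1)^-8·(+1)^-3 = +1.
v=2: v_2(a)=2, v_2(b)=16; units ≡ 3, 7 (mod 8); ε·ε+αω+βω = 1·1+2·0+16·1 ≡ 1  ⇒  (a,b)_2 = -1.
v=∞: 136059 > 0 and 256215 > 0  ⇒  (a,b)_∞ = +1.
v=3: a=3^-1·(≡2), b=3^-7·(≡1) mod 3; (2|3)=-1, (1|3)=+1; (−1)^{-1·-7·1}·(-1)^-7·(+1)^-1 = +1.
v=31: a=31^1·(≡10), b=31^3·(≡10) mod 31; (10|31)=+1, (10|31)=+1; (−1)^{1·3·15}·(+1)^3·(+1)^1 = -1.
v=5: a=5^0·(≡4), b=5^3·(≡2) mod 5; (4|5)=+1, (2|5)=-1; (−1)^{0·3·2}·(+1)^3·(-1)^0 = +1.
v=19: a=19^1·(≡9), b=19^3·(≡18) mod 19; (9|19)=+1, (18|19)=-1; (−1)^{1·3·9}·(+1)^3·(-1)^1 = +1.
v=37: a=37^2·(≡12), b=37^6·(≡30) mod 37; (12|37)=+1, (30|37)=+1; (−1)^{2·6·18}·(+1)^6·(+1)^2 = +1.
v=29: a=29^4·(≡5), b=29^7·(≡18) mod 29; (5|29)=+1, (18|29)=-1; (−1)^{4·7·14}·(+1)^7·(-1)^4 = +1.
v=11: a=11^-1·(≡4), b=11^-4·(≡1) mod 11; (4|11)=+1, (1|11)=+1; (−1)^{-1·-4·5}·(+1)^-4·(+1)^-1 = +1.
|Ram(136059, 256215)| = 2, even; anisotropic at {2, 31}.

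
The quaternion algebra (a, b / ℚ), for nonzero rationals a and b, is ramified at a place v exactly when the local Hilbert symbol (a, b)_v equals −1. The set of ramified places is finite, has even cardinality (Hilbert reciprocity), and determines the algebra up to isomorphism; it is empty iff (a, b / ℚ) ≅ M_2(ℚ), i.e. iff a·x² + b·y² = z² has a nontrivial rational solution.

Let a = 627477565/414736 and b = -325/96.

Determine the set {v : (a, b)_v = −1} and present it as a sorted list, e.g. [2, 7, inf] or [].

(a, b) ≡ (85, -78) mod (ℚ^×)²; places V = {2, 3, 5, 7, 11, 13, 17, 19, 23, ∞}.
(a,b)_17: α=1, u≡7; β=0, v≡6 (mod 17); (7|17)=-1, (6|17)=-1; sign (−1)^0·-1^0·-1^1 = -1.
(a,b)_∞: sgn(85)=+, sgn(-78)=−, so +1.
(a,b)_23: α=-2, u≡3; β=0, v≡5 (mod 23); (3|23)=+1, (5|23)=-1; sign (−1)^0·+1^0·-1^-2 = +1.
(a,b)_5: α=1, u≡3; β=2, v≡2 (mod 5); (3|5)=-1, (2|5)=-1; sign (−1)^0·-1^2·-1^1 = -1.
(a,b)_2: α=-4, β=-5; u≡5, v≡1 (mod 8); ε(u)ε(v)=0·0, αω(v)=-4·0, βω(u)=-5·1; sum ≡ 1  ⇒  -1.
(a,b)_7: α=-2, u≡1; β=0, v≡5 (mod 7); (1|7)=+1, (5|7)=-1; sign (−1)^0·+1^0·-1^-2 = +1.
(a,b)_11: α=2, u≡8; β=0, v≡2 (mod 11); (8|11)=-1, (2|11)=-1; sign (−1)^0·-1^0·-1^2 = +1.
(a,b)_13: α=2, u≡2; β=1, v≡8 (mod 13); (2|13)=-1, (8|13)=-1; sign (−1)^0·-1^1·-1^2 = -1.
(a,b)_3: α=0, u≡1; β=-1, v≡1 (mod 3); (1|3)=+1, (1|3)=+1; sign (−1)^0·+1^-1·+1^0 = +1.
(a,b)_19: α=2, u≡16; β=0, v≡17 (mod 19); (16|19)=+1, (17|19)=+1; sign (−1)^0·+1^0·+1^2 = +1.
(85, -78 / ℚ) ramifies at {2, 5, 13, 17}: a division algebra.

[2, 5, 13, 17]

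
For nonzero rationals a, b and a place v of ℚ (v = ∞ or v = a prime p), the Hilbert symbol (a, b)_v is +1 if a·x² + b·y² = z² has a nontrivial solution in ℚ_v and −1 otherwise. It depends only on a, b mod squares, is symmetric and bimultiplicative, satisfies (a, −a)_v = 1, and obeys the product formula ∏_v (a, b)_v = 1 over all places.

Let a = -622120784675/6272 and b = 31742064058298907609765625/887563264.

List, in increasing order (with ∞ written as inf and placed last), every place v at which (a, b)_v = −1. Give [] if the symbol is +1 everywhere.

[17, 29, 41, 43]

Mod squares: a ≡ -3526, b ≡ 6409. Check v ∈ {∞, 2, 5, 7, 13, 17, 19, 29, 41, 43}.
v=19: a=19^0·(≡15), b=19^-2·(≡4) mod 19; (15|19)=-1, (4|19)=+1; (−1)^{0·-2·9}·(-1)^-2·(+1)^0 = +1.
v=7: a=7^-2·(≡1), b=7^-4·(≡2) mod 7; (1|7)=+1, (2|7)=+1; (−1)^{-2·-4·3}·(+1)^-4·(+1)^-2 = +1.
v=13: a=13^2·(≡12), b=13^3·(≡9) mod 13; (12|13)=+1, (9|13)=+1; (−1)^{2·3·6}·(+1)^3·(+1)^2 = +1.
v=41: a=41^1·(≡16), b=41^2·(≡27) mod 41; (16|41)=+1, (27|41)=-1; (−1)^{1·2·20}·(+1)^2·(-1)^1 = -1.
v=17: a=17^4·(≡6), b=17^7·(≡11) mod 17; (6|17)=-1, (11|17)=-1; (−1)^{4·7·8}·(-1)^7·(-1)^4 = -1.
v=29: a=29^0·(≡15), b=29^1·(≡3) mod 29; (15|29)=-1, (3|29)=-1; (−1)^{0·1·14}·(-1)^1·(-1)^0 = -1.
v=43: a=43^1·(≡31), b=43^2·(≡29) mod 43; (31|43)=+1, (29|43)=-1; (−1)^{1·2·21}·(+1)^2·(-1)^1 = -1.
v=5: a=5^2·(≡4), b=5^8·(≡4) mod 5; (4|5)=+1, (4|5)=+1; (−1)^{2·8·2}·(+1)^8·(+1)^2 = +1.
v=∞: -3526 < 0 and 6409 > 0  ⇒  (a,b)_∞ = +1.
v=2: v_2(a)=-7, v_2(b)=-10; units ≡ 5, 1 (mod 8); ε·ε+αω+βω = 0·0+-7·0+-10·1 ≡ 0  ⇒  (a,b)_2 = +1.
(-3526, 6409 / ℚ) ramifies at {17, 29, 41, 43}: a division algebra.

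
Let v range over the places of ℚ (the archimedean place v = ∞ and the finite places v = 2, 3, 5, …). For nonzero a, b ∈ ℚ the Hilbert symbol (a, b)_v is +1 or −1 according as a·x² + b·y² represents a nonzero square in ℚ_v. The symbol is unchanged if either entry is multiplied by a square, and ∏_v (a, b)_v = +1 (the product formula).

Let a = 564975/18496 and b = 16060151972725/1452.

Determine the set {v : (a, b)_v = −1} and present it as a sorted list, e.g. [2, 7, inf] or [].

(a, b) ≡ (31, 77367) mod (ℚ^×)²; places V = {2, 3, 5, 7, 11, 17, 23, 31, 37, 41, ∞}.
(a,b)_17: α=-2, u≡5; β=1, v≡3 (mod 17); (5|17)=-1, (3|17)=-1; sign (−1)^0·-1^1·-1^-2 = -1.
(a,b)_3: α=6, u≡1; β=-1, v≡1 (mod 3); (1|3)=+1, (1|3)=+1; sign (−1)^0·+1^-1·+1^6 = +1.
(a,b)_2: α=-6, β=-2; u≡7, v≡7 (mod 8); ε(u)ε(v)=1·1, αω(v)=-6·0, βω(u)=-2·0; sum ≡ 1  ⇒  -1.
(a,b)_11: α=0, u≡3; β=-2, v≡3 (mod 11); (3|11)=+1, (3|11)=+1; sign (−1)^0·+1^-2·+1^0 = +1.
(a,b)_41: α=0, u≡40; β=1, v≡36 (mod 41); (40|41)=+1, (36|41)=+1; sign (−1)^0·+1^1·+1^0 = +1.
(a,b)_23: α=0, u≡18; β=2, v≡9 (mod 23); (18|23)=+1, (9|23)=+1; sign (−1)^0·+1^2·+1^0 = +1.
(a,b)_5: α=2, u≡4; β=2, v≡2 (mod 5); (4|5)=+1, (2|5)=-1; sign (−1)^0·+1^2·-1^2 = +1.
(a,b)_7: α=0, u≡6; β=2, v≡6 (mod 7); (6|7)=-1, (6|7)=-1; sign (−1)^0·-1^2·-1^0 = +1.
(a,b)_31: α=1, u≡20; β=2, v≡13 (mod 31); (20|31)=+1, (13|31)=-1; sign (−1)^0·+1^2·-1^1 = -1.
(a,b)_37: α=0, u≡13; β=1, v≡17 (mod 37); (13|37)=-1, (17|37)=-1; sign (−1)^0·-1^1·-1^0 = -1.
(a,b)_∞: sgn(31)=+, sgn(77367)=+, so +1.
(31, 77367 / ℚ) ramifies at {2, 17, 31, 37}: a division algebra.

[2, 17, 31, 37]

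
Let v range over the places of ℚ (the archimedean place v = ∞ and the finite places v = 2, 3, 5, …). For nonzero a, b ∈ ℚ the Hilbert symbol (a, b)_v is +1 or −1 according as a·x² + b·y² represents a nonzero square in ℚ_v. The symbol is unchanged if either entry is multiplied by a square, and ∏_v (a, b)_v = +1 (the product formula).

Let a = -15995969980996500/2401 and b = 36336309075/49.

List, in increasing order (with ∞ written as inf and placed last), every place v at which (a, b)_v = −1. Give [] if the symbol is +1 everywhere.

Mod squares: a ≡ -36685, b ≡ 3. Check v ∈ {∞, 2, 3, 5, 7, 11, 23, 29}.
v=3: a=3^4·(≡2), b=3^3·(≡1) mod 3; (2|3)=-1, (1|3)=+1; (−1)^{4·3·1}·(-1)^3·(+1)^4 = -1.
v=23: a=23^3·(≡14), b=23^2·(≡1) mod 23; (14|23)=-1, (1|23)=+1; (−1)^{3·2·11}·(-1)^2·(+1)^3 = +1.
v=11: a=11^3·(≡5), b=11^2·(≡4) mod 11; (5|11)=+1, (4|11)=+1; (−1)^{3·2·5}·(+1)^2·(+1)^3 = +1.
v=2: v_2(a)=2, v_2(b)=0; units ≡ 3, 3 (mod 8); ε·ε+αω+βω = 1·1+2·1+0·1 ≡ 1  ⇒  (a,b)_2 = -1.
v=∞: -36685 < 0 and 3 > 0  ⇒  (a,b)_∞ = +1.
v=5: a=5^3·(≡3), b=5^2·(≡2) mod 5; (3|5)=-1, (2|5)=-1; (−1)^{3·2·2}·(-1)^2·(-1)^3 = -1.
v=7: a=7^-4·(≡2), b=7^-2·(≡3) mod 7; (2|7)=+1, (3|7)=-1; (−1)^{-4·-2·3}·(+1)^-2·(-1)^-4 = +1.
v=29: a=29^3·(≡17), b=29^2·(≡14) mod 29; (17|29)=-1, (14|29)=-1; (−1)^{3·2·14}·(-1)^2·(-1)^3 = -1.
(-36685, 3 / ℚ) ramifies at {2, 3, 5, 29}: a division algebra.

[2, 3, 5, 29]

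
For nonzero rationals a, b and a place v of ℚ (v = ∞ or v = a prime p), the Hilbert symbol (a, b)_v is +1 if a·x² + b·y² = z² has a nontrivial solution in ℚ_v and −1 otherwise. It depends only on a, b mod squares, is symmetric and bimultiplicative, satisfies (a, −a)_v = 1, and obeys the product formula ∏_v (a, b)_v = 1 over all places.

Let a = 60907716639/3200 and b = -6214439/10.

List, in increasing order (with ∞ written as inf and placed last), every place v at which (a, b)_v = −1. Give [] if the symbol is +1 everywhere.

[2, 5, 7, 23]

(a, b) ≡ (102718, -513590) mod (ℚ^×)²; places V = {2, 3, 5, 7, 11, 23, 29, ∞}.
(a,b)_∞: sgn(102718)=+, sgn(-513590)=−, so +1.
(a,b)_2: α=-7, β=-1; u≡7, v≡5 (mod 8); ε(u)ε(v)=1·0, αω(v)=-7·1, βω(u)=-1·0; sum ≡ 1  ⇒  -1.
(a,b)_3: α=4, u≡1; β=0, v≡1 (mod 3); (1|3)=+1, (1|3)=+1; sign (−1)^0·+1^0·+1^4 = +1.
(a,b)_29: α=1, u≡28; β=1, v≡28 (mod 29); (28|29)=+1, (28|29)=+1; sign (−1)^0·+1^1·+1^1 = +1.
(a,b)_5: α=-2, u≡3; β=-1, v≡3 (mod 5); (3|5)=-1, (3|5)=-1; sign (−1)^0·-1^-1·-1^-2 = -1.
(a,b)_7: α=1, u≡2; β=1, v≡4 (mod 7); (2|7)=+1, (4|7)=+1; sign (−1)^1·+1^1·+1^1 = -1.
(a,b)_23: α=1, u≡12; β=1, v≡8 (mod 23); (12|23)=+1, (8|23)=+1; sign (−1)^1·+1^1·+1^1 = -1.
(a,b)_11: α=5, u≡2; β=3, v≡5 (mod 11); (2|11)=-1, (5|11)=+1; sign (−1)^1·-1^3·+1^5 = +1.
(102718, -513590 / ℚ) ramifies at {2, 5, 7, 23}: a division algebra.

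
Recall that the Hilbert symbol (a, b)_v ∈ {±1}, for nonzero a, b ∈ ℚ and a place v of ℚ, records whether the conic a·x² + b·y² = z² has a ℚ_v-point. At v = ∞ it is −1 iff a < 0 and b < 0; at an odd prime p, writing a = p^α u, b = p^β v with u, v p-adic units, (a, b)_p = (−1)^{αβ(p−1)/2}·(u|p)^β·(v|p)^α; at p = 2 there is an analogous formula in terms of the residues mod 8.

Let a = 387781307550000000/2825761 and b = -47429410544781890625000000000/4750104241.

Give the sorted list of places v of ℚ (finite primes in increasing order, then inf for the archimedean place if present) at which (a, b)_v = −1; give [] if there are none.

(a, b) ≡ (238, -32890) mod (ℚ^×)²; places V = {2, 3, 5, 7, 11, 13, 17, 23, 41, ∞}.
(a,b)_17: α=1, u≡5; β=2, v≡7 (mod 17); (5|17)=-1, (7|17)=-1; sign (−1)^0·-1^2·-1^1 = -1.
(a,b)_11: α=0, u≡8; β=1, v≡6 (mod 11); (8|11)=-1, (6|11)=-1; sign (−1)^0·-1^1·-1^0 = -1.
(a,b)_23: α=2, u≡13; β=3, v≡15 (mod 23); (13|23)=+1, (15|23)=-1; sign (−1)^0·+1^3·-1^2 = +1.
(a,b)_2: α=7, β=9; u≡7, v≡3 (mod 8); ε(u)ε(v)=1·1, αω(v)=7·1, βω(u)=9·0; sum ≡ 0  ⇒  +1.
(a,b)_41: α=-4, u≡21; β=-6, v≡5 (mod 41); (21|41)=+1, (5|41)=+1; sign (−1)^0·+1^-6·+1^-4 = +1.
(a,b)_13: α=2, u≡1; β=3, v≡8 (mod 13); (1|13)=+1, (8|13)=-1; sign (−1)^0·+1^3·-1^2 = +1.
(a,b)_3: α=6, u≡1; β=6, v≡2 (mod 3); (1|3)=+1, (2|3)=-1; sign (−1)^0·+1^6·-1^6 = +1.
(a,b)_∞: sgn(238)=+, sgn(-32890)=−, so +1.
(a,b)_5: α=8, u≡3; β=15, v≡3 (mod 5); (3|5)=-1, (3|5)=-1; sign (−1)^0·-1^15·-1^8 = -1.
(a,b)_7: α=1, u≡5; β=2, v≡6 (mod 7); (5|7)=-1, (6|7)=-1; sign (−1)^0·-1^2·-1^1 = -1.
(238, -32890 / ℚ) ramifies at {5, 7, 11, 17}: a division algebra.

[5, 7, 11, 17]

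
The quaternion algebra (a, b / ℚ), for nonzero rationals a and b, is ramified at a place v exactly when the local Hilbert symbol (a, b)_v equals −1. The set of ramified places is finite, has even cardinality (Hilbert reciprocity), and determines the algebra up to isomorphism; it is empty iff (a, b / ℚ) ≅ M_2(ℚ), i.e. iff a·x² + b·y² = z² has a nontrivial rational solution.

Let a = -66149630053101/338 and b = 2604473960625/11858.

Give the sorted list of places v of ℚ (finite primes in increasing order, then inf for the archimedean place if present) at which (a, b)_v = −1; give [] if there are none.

Mod squares: a ≡ -20164496282, b ≡ 3204274. Check v ∈ {∞, 2, 3, 5, 7, 11, 13, 17, 19, 29, 31, 37, 43, 53}.
v=5: a=5^0·(≡3), b=5^4·(≡4) mod 5; (3|5)=-1, (4|5)=+1; (−1)^{0·4·2}·(-1)^4·(+1)^0 = +1.
v=13: a=13^-2·(≡8), b=13^0·(≡2) mod 13; (8|13)=-1, (2|13)=-1; (−1)^{-2·0·6}·(-1)^0·(-1)^-2 = +1.
v=7: a=7^1·(≡6), b=7^-2·(≡3) mod 7; (6|7)=-1, (3|7)=-1; (−1)^{1·-2·3}·(-1)^-2·(-1)^1 = -1.
v=11: a=11^0·(≡4), b=11^-2·(≡2) mod 11; (4|11)=+1, (2|11)=-1; (−1)^{0·-2·5}·(+1)^-2·(-1)^0 = +1.
v=∞: -20164496282 < 0 and 3204274 > 0  ⇒  (a,b)_∞ = +1.
v=2: v_2(a)=-1, v_2(b)=-1; units ≡ 3, 1 (mod 8); ε·ε+αω+βω = 1·0+-1·0+-1·1 ≡ 1  ⇒  (a,b)_2 = -1.
v=43: a=43^1·(≡1), b=43^1·(≡22) mod 43; (1|43)=+1, (22|43)=-1; (−1)^{1·1·21}·(+1)^1·(-1)^1 = +1.
v=3: a=3^8·(≡1), b=3^2·(≡1) mod 3; (1|3)=+1, (1|3)=+1; (−1)^{8·2·1}·(+1)^2·(+1)^8 = +1.
v=31: a=31^1·(≡12), b=31^0·(≡26) mod 31; (12|31)=-1, (26|31)=-1; (−1)^{1·0·15}·(-1)^0·(-1)^1 = -1.
v=53: a=53^1·(≡18), b=53^1·(≡37) mod 53; (18|53)=-1, (37|53)=+1; (−1)^{1·1·26}·(-1)^1·(+1)^1 = -1.
v=29: a=29^1·(≡12), b=29^0·(≡28) mod 29; (12|29)=-1, (28|29)=+1; (−1)^{1·0·14}·(-1)^0·(+1)^1 = +1.
v=37: a=37^1·(≡17), b=37^1·(≡6) mod 37; (17|37)=-1, (6|37)=-1; (−1)^{1·1·18}·(-1)^1·(-1)^1 = +1.
v=19: a=19^1·(≡6), b=19^1·(≡2) mod 19; (6|19)=+1, (2|19)=-1; (−1)^{1·1·9}·(+1)^1·(-1)^1 = +1.
v=17: a=17^0·(≡8), b=17^2·(≡10) mod 17; (8|17)=+1, (10|17)=-1; (−1)^{0·2·8}·(+1)^2·(-1)^0 = +1.
|Ram(-20164496282, 3204274)| = 4, even; anisotropic at {2, 7, 31, 53}.

[2, 7, 31, 53]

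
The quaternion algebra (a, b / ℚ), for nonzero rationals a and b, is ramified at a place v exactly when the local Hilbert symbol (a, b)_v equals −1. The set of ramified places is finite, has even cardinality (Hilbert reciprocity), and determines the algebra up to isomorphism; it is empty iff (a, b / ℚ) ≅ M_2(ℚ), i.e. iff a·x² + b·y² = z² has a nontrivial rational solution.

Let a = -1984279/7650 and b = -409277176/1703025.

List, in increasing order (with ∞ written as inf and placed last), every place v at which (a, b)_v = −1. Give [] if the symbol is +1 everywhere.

[7, 11, 19, inf]

Mod squares: a ≡ -1054, b ≡ -2926. Check v ∈ {∞, 2, 3, 5, 7, 11, 17, 19, 23, 29, 31}.
v=3: a=3^-2·(≡2), b=3^-4·(≡2) mod 3; (2|3)=-1, (2|3)=-1; (−1)^{-2·-4·1}·(-1)^-4·(-1)^-2 = +1.
v=31: a=31^1·(≡8), b=31^0·(≡5) mod 31; (8|31)=+1, (5|31)=+1; (−1)^{1·0·15}·(+1)^0·(+1)^1 = +1.
v=2: v_2(a)=-1, v_2(b)=3; units ≡ 1, 1 (mod 8); ε·ε+αω+βω = 0·0+-1·0+3·0 ≡ 0  ⇒  (a,b)_2 = +1.
v=19: a=19^0·(≡2), b=19^1·(≡17) mod 19; (2|19)=-1, (17|19)=+1; (−1)^{0·1·9}·(-1)^1·(+1)^0 = -1.
v=11: a=11^2·(≡7), b=11^3·(≡4) mod 11; (7|11)=-1, (4|11)=+1; (−1)^{2·3·5}·(-1)^3·(+1)^2 = -1.
v=17: a=17^-1·(≡10), b=17^2·(≡16) mod 17; (10|17)=-1, (16|17)=+1; (−1)^{-1·2·8}·(-1)^2·(+1)^-1 = +1.
v=∞: -1054 < 0 and -2926 < 0  ⇒  (a,b)_∞ = -1.
v=5: a=5^-2·(≡1), b=5^-2·(≡4) mod 5; (1|5)=+1, (4|5)=+1; (−1)^{-2·-2·2}·(+1)^-2·(+1)^-2 = +1.
v=7: a=7^0·(≡3), b=7^1·(≡2) mod 7; (3|7)=-1, (2|7)=+1; (−1)^{0·1·3}·(-1)^1·(+1)^0 = -1.
v=23: a=23^2·(≡13), b=23^0·(≡18) mod 23; (13|23)=+1, (18|23)=+1; (−1)^{2·0·11}·(+1)^0·(+1)^2 = +1.
v=29: a=29^0·(≡2), b=29^-2·(≡12) mod 29; (2|29)=-1, (12|29)=-1; (−1)^{0·-2·14}·(-1)^-2·(-1)^0 = +1.
|Ram(-1054, -2926)| = 4, even; anisotropic at {7, 11, 19, ∞}.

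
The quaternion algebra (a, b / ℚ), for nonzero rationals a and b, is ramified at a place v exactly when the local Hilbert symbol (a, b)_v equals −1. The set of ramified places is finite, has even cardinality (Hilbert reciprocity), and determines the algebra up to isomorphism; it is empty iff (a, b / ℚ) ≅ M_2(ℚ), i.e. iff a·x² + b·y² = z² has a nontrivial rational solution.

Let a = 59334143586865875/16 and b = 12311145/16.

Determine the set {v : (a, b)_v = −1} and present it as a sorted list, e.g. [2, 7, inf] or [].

Mod squares: a ≡ 33915, b ≡ 11305. Check v ∈ {∞, 2, 3, 5, 7, 11, 13, 17, 19}.
v=5: a=5^3·(≡2), b=5^1·(≡4) mod 5; (2|5)=-1, (4|5)=+1; (−1)^{3·1·2}·(-1)^1·(+1)^3 = -1.
v=7: a=7^3·(≡1), b=7^1·(≡3) mod 7; (1|7)=+1, (3|7)=-1; (−1)^{3·1·3}·(+1)^1·(-1)^3 = +1.
v=19: a=19^3·(≡13), b=19^1·(≡7) mod 19; (13|19)=-1, (7|19)=+1; (−1)^{3·1·9}·(-1)^1·(+1)^3 = +1.
v=11: a=11^0·(≡7), b=11^2·(≡10) mod 11; (7|11)=-1, (10|11)=-1; (−1)^{0·2·5}·(-1)^2·(-1)^0 = +1.
v=2: v_2(a)=-4, v_2(b)=-4; units ≡ 3, 1 (mod 8); ε·ε+αω+βω = 1·0+-4·0+-4·1 ≡ 0  ⇒  (a,b)_2 = +1.
v=∞: 33915 > 0 and 11305 > 0  ⇒  (a,b)_∞ = +1.
v=17: a=17^3·(≡6), b=17^1·(≡15) mod 17; (6|17)=-1, (15|17)=+1; (−1)^{3·1·8}·(-1)^1·(+1)^3 = -1.
v=13: a=13^2·(≡2), b=13^0·(≡5) mod 13; (2|13)=-1, (5|13)=-1; (−1)^{2·0·6}·(-1)^0·(-1)^2 = +1.
v=3: a=3^5·(≡1), b=3^2·(≡1) mod 3; (1|3)=+1, (1|3)=+1; (−1)^{5·2·1}·(+1)^2·(+1)^5 = +1.
Ram(33915, 11305) = {5, 17}; no ℚ_5-point on the conic.

[5, 17]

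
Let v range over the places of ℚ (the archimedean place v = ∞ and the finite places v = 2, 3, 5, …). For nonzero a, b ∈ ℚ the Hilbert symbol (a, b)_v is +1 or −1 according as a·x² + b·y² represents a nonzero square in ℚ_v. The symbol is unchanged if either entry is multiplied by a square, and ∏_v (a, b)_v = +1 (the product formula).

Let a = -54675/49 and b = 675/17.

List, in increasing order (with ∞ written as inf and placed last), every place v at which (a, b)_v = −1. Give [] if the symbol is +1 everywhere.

[3, 17]

(a, b) ≡ (-3, 51) mod (ℚ^×)²; places V = {2, 3, 5, 7, 17, ∞}.
(a,b)_2: α=0, β=0; u≡5, v≡3 (mod 8); ε(u)ε(v)=0·1, αω(v)=0·1, βω(u)=0·1; sum ≡ 0  ⇒  +1.
(a,b)_17: α=0, u≡10; β=-1, v≡12 (mod 17); (10|17)=-1, (12|17)=-1; sign (−1)^0·-1^-1·-1^0 = -1.
(a,b)_3: α=7, u≡2; β=3, v≡2 (mod 3); (2|3)=-1, (2|3)=-1; sign (−1)^1·-1^3·-1^7 = -1.
(a,b)_7: α=-2, u≡2; β=0, v≡1 (mod 7); (2|7)=+1, (1|7)=+1; sign (−1)^0·+1^0·+1^-2 = +1.
(a,b)_5: α=2, u≡2; β=2, v≡1 (mod 5); (2|5)=-1, (1|5)=+1; sign (−1)^0·-1^2·+1^2 = +1.
(a,b)_∞: sgn(-3)=−, sgn(51)=+, so +1.
(-3, 51 / ℚ) ramifies at {3, 17}: a division algebra.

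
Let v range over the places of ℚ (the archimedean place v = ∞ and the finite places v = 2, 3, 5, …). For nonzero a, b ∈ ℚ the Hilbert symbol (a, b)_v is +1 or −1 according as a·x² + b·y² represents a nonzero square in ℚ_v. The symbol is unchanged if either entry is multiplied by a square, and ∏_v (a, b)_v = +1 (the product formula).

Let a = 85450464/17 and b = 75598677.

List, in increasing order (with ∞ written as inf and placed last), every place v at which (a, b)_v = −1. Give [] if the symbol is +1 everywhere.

[2, 7, 11, 23, 31, 37]

(a, b) ≡ (13838, 933317) mod (ℚ^×)²; places V = {2, 3, 7, 11, 17, 23, 31, 37, ∞}.
(a,b)_2: α=5, β=0; u≡7, v≡5 (mod 8); ε(u)ε(v)=1·0, αω(v)=5·1, βω(u)=0·0; sum ≡ 1  ⇒  -1.
(a,b)_3: α=8, u≡2; β=4, v≡2 (mod 3); (2|3)=-1, (2|3)=-1; sign (−1)^0·-1^4·-1^8 = +1.
(a,b)_31: α=0, u≡12; β=1, v≡21 (mod 31); (12|31)=-1, (21|31)=-1; sign (−1)^0·-1^1·-1^0 = -1.
(a,b)_17: α=-1, u≡15; β=1, v≡2 (mod 17); (15|17)=+1, (2|17)=+1; sign (−1)^0·+1^1·+1^-1 = +1.
(a,b)_23: α=0, u≡17; β=1, v≡15 (mod 23); (17|23)=-1, (15|23)=-1; sign (−1)^0·-1^1·-1^0 = -1.
(a,b)_7: α=0, u≡5; β=1, v≡1 (mod 7); (5|7)=-1, (1|7)=+1; sign (−1)^0·-1^1·+1^0 = -1.
(a,b)_11: α=1, u≡4; β=1, v≡5 (mod 11); (4|11)=+1, (5|11)=+1; sign (−1)^1·+1^1·+1^1 = -1.
(a,b)_∞: sgn(13838)=+, sgn(933317)=+, so +1.
(a,b)_37: α=1, u≡33; β=0, v≡18 (mod 37); (33|37)=+1, (18|37)=-1; sign (−1)^0·+1^0·-1^1 = -1.
Ram(13838, 933317) = {2, 7, 11, 23, 31, 37}; no ℚ_2-point on the conic.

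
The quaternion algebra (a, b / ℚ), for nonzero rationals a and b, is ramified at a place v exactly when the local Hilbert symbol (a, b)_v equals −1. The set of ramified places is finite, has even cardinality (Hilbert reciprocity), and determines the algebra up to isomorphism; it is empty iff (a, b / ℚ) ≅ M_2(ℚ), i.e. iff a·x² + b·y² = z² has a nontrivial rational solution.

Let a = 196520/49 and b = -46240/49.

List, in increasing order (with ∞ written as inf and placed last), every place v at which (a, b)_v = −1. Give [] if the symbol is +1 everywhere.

[5, 17]

(a, b) ≡ (170, -10) mod (ℚ^×)²; places V = {2, 5, 7, 17, ∞}.
(a,b)_7: α=-2, u≡2; β=-2, v≡2 (mod 7); (2|7)=+1, (2|7)=+1; sign (−1)^0·+1^-2·+1^-2 = +1.
(a,b)_2: α=3, β=5; u≡5, v≡3 (mod 8); ε(u)ε(v)=0·1, αω(v)=3·1, βω(u)=5·1; sum ≡ 0  ⇒  +1.
(a,b)_5: α=1, u≡1; β=1, v≡3 (mod 5); (1|5)=+1, (3|5)=-1; sign (−1)^0·+1^1·-1^1 = -1.
(a,b)_∞: sgn(170)=+, sgn(-10)=−, so +1.
(a,b)_17: α=3, u≡14; β=2, v≡12 (mod 17); (14|17)=-1, (12|17)=-1; sign (−1)^0·-1^2·-1^3 = -1.
|Ram(170, -10)| = 2, even; anisotropic at {5, 17}.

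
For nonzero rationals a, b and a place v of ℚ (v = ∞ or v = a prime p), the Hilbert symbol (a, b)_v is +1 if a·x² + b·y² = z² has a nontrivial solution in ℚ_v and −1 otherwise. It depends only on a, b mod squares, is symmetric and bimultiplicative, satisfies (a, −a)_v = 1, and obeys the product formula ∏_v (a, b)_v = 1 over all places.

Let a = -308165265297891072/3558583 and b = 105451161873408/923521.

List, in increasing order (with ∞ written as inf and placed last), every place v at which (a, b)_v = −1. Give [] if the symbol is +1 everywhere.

[2, 19, 29, 37]

Mod squares: a ≡ -201761, b ≡ 835867. Check v ∈ {∞, 2, 3, 7, 13, 19, 23, 29, 31, 37, 41}.
v=37: a=37^1·(≡8), b=37^1·(≡11) mod 37; (8|37)=-1, (11|37)=+1; (−1)^{1·1·18}·(-1)^1·(+1)^1 = -1.
v=2: v_2(a)=8, v_2(b)=10; units ≡ 7, 3 (mod 8); ε·ε+αω+βω = 1·1+8·1+10·0 ≡ 1  ⇒  (a,b)_2 = -1.
v=31: a=31^-2·(≡19), b=31^-4·(≡5) mod 31; (19|31)=+1, (5|31)=+1; (−1)^{-2·-4·15}·(+1)^-4·(+1)^-2 = +1.
v=∞: -201761 < 0 and 835867 > 0  ⇒  (a,b)_∞ = +1.
v=23: a=23^-2·(≡18), b=23^0·(≡9) mod 23; (18|23)=+1, (9|23)=+1; (−1)^{-2·0·11}·(+1)^0·(+1)^-2 = +1.
v=13: a=13^0·(≡10), b=13^2·(≡8) mod 13; (10|13)=+1, (8|13)=-1; (−1)^{0·2·6}·(+1)^2·(-1)^0 = +1.
v=19: a=19^1·(≡10), b=19^1·(≡13) mod 19; (10|19)=-1, (13|19)=-1; (−1)^{1·1·9}·(-1)^1·(-1)^1 = -1.
v=29: a=29^4·(≡19), b=29^1·(≡12) mod 29; (19|29)=-1, (12|29)=-1; (−1)^{4·1·14}·(-1)^1·(-1)^4 = -1.
v=3: a=3^10·(≡1), b=3^6·(≡1) mod 3; (1|3)=+1, (1|3)=+1; (−1)^{10·6·1}·(+1)^6·(+1)^10 = +1.
v=41: a=41^1·(≡1), b=41^1·(≡31) mod 41; (1|41)=+1, (31|41)=+1; (−1)^{1·1·20}·(+1)^1·(+1)^1 = +1.
v=7: a=7^-1·(≡6), b=7^0·(≡2) mod 7; (6|7)=-1, (2|7)=+1; (−1)^{-1·0·3}·(-1)^0·(+1)^-1 = +1.
Ram(-201761, 835867) = {2, 19, 29, 37}; no ℚ_2-point on the conic.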